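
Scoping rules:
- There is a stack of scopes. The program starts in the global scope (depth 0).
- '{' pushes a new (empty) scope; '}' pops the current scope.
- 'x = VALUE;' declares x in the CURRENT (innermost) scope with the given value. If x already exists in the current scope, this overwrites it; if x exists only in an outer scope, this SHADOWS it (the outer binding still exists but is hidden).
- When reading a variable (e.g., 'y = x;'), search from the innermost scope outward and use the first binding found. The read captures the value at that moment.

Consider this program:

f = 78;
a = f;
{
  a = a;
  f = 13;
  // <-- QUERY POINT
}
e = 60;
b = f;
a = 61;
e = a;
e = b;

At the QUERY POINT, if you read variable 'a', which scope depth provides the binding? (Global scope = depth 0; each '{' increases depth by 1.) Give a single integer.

Step 1: declare f=78 at depth 0
Step 2: declare a=(read f)=78 at depth 0
Step 3: enter scope (depth=1)
Step 4: declare a=(read a)=78 at depth 1
Step 5: declare f=13 at depth 1
Visible at query point: a=78 f=13

Answer: 1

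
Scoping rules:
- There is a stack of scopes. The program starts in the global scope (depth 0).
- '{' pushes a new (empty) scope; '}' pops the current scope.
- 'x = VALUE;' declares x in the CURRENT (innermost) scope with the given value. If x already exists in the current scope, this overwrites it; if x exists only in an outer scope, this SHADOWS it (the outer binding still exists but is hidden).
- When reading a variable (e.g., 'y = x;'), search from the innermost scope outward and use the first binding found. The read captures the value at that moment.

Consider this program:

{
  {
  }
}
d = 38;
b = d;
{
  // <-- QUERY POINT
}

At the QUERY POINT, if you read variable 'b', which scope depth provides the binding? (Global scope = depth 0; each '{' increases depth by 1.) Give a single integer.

Answer: 0

Derivation:
Step 1: enter scope (depth=1)
Step 2: enter scope (depth=2)
Step 3: exit scope (depth=1)
Step 4: exit scope (depth=0)
Step 5: declare d=38 at depth 0
Step 6: declare b=(read d)=38 at depth 0
Step 7: enter scope (depth=1)
Visible at query point: b=38 d=38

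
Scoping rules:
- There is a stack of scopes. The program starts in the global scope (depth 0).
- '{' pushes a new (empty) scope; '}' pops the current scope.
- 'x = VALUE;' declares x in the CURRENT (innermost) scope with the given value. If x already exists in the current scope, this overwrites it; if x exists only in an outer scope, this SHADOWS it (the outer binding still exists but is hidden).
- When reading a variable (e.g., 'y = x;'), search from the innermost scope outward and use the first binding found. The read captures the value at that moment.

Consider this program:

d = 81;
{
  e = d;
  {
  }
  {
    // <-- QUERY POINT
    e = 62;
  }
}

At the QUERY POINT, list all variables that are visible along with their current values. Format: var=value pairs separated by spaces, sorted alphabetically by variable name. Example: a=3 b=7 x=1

Answer: d=81 e=81

Derivation:
Step 1: declare d=81 at depth 0
Step 2: enter scope (depth=1)
Step 3: declare e=(read d)=81 at depth 1
Step 4: enter scope (depth=2)
Step 5: exit scope (depth=1)
Step 6: enter scope (depth=2)
Visible at query point: d=81 e=81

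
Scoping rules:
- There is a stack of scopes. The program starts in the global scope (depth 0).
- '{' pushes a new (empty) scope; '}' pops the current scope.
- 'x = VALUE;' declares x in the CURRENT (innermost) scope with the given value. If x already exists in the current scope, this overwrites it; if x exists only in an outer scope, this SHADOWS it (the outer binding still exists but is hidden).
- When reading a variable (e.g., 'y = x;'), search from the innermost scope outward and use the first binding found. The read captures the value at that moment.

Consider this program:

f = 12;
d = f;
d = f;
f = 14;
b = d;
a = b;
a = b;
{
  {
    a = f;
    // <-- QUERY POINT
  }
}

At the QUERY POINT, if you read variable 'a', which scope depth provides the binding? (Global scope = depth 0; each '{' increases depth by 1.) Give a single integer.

Answer: 2

Derivation:
Step 1: declare f=12 at depth 0
Step 2: declare d=(read f)=12 at depth 0
Step 3: declare d=(read f)=12 at depth 0
Step 4: declare f=14 at depth 0
Step 5: declare b=(read d)=12 at depth 0
Step 6: declare a=(read b)=12 at depth 0
Step 7: declare a=(read b)=12 at depth 0
Step 8: enter scope (depth=1)
Step 9: enter scope (depth=2)
Step 10: declare a=(read f)=14 at depth 2
Visible at query point: a=14 b=12 d=12 f=14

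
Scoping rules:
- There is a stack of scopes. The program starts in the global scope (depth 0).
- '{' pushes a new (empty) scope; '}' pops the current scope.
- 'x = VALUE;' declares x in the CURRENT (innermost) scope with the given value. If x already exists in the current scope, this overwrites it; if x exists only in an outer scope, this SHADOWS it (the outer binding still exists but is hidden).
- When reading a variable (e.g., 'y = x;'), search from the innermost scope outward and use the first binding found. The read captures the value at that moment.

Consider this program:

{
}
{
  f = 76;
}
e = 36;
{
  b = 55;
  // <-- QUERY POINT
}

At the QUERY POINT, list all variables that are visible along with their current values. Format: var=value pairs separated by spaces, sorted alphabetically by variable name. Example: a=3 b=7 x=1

Answer: b=55 e=36

Derivation:
Step 1: enter scope (depth=1)
Step 2: exit scope (depth=0)
Step 3: enter scope (depth=1)
Step 4: declare f=76 at depth 1
Step 5: exit scope (depth=0)
Step 6: declare e=36 at depth 0
Step 7: enter scope (depth=1)
Step 8: declare b=55 at depth 1
Visible at query point: b=55 e=36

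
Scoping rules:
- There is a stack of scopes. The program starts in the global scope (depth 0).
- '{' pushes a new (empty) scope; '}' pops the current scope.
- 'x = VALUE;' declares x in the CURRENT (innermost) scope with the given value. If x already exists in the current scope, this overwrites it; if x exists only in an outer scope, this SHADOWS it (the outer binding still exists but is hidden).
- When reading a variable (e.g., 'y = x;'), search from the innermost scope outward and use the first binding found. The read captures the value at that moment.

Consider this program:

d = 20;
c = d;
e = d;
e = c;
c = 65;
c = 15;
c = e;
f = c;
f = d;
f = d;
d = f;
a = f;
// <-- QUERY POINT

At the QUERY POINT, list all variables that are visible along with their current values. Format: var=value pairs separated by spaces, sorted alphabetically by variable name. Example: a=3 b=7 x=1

Answer: a=20 c=20 d=20 e=20 f=20

Derivation:
Step 1: declare d=20 at depth 0
Step 2: declare c=(read d)=20 at depth 0
Step 3: declare e=(read d)=20 at depth 0
Step 4: declare e=(read c)=20 at depth 0
Step 5: declare c=65 at depth 0
Step 6: declare c=15 at depth 0
Step 7: declare c=(read e)=20 at depth 0
Step 8: declare f=(read c)=20 at depth 0
Step 9: declare f=(read d)=20 at depth 0
Step 10: declare f=(read d)=20 at depth 0
Step 11: declare d=(read f)=20 at depth 0
Step 12: declare a=(read f)=20 at depth 0
Visible at query point: a=20 c=20 d=20 e=20 f=20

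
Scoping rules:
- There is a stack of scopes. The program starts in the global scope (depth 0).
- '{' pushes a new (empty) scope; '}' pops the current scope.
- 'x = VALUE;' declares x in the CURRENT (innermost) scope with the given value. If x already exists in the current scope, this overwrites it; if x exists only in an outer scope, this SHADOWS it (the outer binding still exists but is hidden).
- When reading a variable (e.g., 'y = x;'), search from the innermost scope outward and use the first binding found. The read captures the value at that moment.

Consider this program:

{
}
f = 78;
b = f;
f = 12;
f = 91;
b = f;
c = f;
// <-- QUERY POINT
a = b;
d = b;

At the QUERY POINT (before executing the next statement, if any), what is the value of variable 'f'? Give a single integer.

Answer: 91

Derivation:
Step 1: enter scope (depth=1)
Step 2: exit scope (depth=0)
Step 3: declare f=78 at depth 0
Step 4: declare b=(read f)=78 at depth 0
Step 5: declare f=12 at depth 0
Step 6: declare f=91 at depth 0
Step 7: declare b=(read f)=91 at depth 0
Step 8: declare c=(read f)=91 at depth 0
Visible at query point: b=91 c=91 f=91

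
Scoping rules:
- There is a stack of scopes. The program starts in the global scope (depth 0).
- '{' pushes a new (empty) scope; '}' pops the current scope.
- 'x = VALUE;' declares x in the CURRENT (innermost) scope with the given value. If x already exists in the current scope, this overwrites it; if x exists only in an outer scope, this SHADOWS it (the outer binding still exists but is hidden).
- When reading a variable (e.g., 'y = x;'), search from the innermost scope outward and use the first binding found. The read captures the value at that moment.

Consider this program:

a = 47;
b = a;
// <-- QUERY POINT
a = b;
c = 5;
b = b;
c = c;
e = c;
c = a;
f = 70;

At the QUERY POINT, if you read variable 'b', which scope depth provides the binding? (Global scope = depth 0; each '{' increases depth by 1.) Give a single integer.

Answer: 0

Derivation:
Step 1: declare a=47 at depth 0
Step 2: declare b=(read a)=47 at depth 0
Visible at query point: a=47 b=47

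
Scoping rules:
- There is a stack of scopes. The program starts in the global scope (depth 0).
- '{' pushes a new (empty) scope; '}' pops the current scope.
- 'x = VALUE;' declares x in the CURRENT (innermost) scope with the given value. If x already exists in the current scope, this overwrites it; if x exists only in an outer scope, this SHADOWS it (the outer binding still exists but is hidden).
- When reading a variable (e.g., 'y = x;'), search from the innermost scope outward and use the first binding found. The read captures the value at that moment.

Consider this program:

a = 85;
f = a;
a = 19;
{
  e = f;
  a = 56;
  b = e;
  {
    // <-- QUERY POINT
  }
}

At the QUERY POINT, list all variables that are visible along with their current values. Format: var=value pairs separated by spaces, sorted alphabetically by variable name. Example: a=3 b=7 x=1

Step 1: declare a=85 at depth 0
Step 2: declare f=(read a)=85 at depth 0
Step 3: declare a=19 at depth 0
Step 4: enter scope (depth=1)
Step 5: declare e=(read f)=85 at depth 1
Step 6: declare a=56 at depth 1
Step 7: declare b=(read e)=85 at depth 1
Step 8: enter scope (depth=2)
Visible at query point: a=56 b=85 e=85 f=85

Answer: a=56 b=85 e=85 f=85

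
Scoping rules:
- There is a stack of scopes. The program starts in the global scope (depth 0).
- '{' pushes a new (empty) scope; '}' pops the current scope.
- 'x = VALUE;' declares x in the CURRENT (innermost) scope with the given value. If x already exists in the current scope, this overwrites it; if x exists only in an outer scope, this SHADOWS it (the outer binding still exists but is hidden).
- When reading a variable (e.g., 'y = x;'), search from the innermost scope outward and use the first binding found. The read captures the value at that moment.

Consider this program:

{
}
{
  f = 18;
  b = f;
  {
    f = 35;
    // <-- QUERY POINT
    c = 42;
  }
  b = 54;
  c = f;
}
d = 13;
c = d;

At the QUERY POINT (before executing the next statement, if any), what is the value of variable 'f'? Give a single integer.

Answer: 35

Derivation:
Step 1: enter scope (depth=1)
Step 2: exit scope (depth=0)
Step 3: enter scope (depth=1)
Step 4: declare f=18 at depth 1
Step 5: declare b=(read f)=18 at depth 1
Step 6: enter scope (depth=2)
Step 7: declare f=35 at depth 2
Visible at query point: b=18 f=35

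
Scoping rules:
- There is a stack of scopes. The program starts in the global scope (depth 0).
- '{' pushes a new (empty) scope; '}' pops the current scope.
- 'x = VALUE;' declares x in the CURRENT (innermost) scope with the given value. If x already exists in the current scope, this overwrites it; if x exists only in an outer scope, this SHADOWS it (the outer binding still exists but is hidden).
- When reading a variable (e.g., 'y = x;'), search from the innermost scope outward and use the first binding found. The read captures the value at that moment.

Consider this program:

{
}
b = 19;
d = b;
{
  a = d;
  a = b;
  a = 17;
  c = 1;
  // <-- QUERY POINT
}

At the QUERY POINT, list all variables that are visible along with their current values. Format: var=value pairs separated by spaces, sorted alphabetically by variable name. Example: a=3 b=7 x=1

Answer: a=17 b=19 c=1 d=19

Derivation:
Step 1: enter scope (depth=1)
Step 2: exit scope (depth=0)
Step 3: declare b=19 at depth 0
Step 4: declare d=(read b)=19 at depth 0
Step 5: enter scope (depth=1)
Step 6: declare a=(read d)=19 at depth 1
Step 7: declare a=(read b)=19 at depth 1
Step 8: declare a=17 at depth 1
Step 9: declare c=1 at depth 1
Visible at query point: a=17 b=19 c=1 d=19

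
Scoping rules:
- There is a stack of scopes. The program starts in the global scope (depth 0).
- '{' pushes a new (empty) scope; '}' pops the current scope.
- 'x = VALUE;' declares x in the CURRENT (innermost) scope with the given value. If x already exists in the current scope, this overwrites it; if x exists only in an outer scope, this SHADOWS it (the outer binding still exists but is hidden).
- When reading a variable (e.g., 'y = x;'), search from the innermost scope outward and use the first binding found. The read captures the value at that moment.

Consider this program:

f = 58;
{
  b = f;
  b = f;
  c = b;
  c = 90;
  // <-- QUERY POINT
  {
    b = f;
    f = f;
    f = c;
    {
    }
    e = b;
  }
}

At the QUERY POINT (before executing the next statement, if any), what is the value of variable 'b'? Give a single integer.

Answer: 58

Derivation:
Step 1: declare f=58 at depth 0
Step 2: enter scope (depth=1)
Step 3: declare b=(read f)=58 at depth 1
Step 4: declare b=(read f)=58 at depth 1
Step 5: declare c=(read b)=58 at depth 1
Step 6: declare c=90 at depth 1
Visible at query point: b=58 c=90 f=58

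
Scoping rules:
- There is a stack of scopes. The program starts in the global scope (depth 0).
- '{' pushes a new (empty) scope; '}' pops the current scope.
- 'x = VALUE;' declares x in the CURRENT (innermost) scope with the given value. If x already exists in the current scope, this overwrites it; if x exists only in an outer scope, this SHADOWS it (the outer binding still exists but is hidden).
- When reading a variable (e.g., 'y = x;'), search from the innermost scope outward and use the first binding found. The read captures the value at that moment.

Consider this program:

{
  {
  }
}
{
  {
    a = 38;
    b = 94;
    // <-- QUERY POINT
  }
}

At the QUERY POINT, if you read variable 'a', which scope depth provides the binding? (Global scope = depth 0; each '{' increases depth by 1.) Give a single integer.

Answer: 2

Derivation:
Step 1: enter scope (depth=1)
Step 2: enter scope (depth=2)
Step 3: exit scope (depth=1)
Step 4: exit scope (depth=0)
Step 5: enter scope (depth=1)
Step 6: enter scope (depth=2)
Step 7: declare a=38 at depth 2
Step 8: declare b=94 at depth 2
Visible at query point: a=38 b=94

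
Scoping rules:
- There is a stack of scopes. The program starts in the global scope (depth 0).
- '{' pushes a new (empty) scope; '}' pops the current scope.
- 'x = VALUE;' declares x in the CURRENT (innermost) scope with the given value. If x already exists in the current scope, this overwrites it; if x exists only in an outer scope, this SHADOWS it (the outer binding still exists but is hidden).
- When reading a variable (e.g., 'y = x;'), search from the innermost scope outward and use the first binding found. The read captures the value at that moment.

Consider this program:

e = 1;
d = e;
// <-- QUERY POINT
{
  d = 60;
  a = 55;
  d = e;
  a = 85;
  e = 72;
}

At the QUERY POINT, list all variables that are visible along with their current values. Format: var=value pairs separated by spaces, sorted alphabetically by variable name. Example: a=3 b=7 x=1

Answer: d=1 e=1

Derivation:
Step 1: declare e=1 at depth 0
Step 2: declare d=(read e)=1 at depth 0
Visible at query point: d=1 e=1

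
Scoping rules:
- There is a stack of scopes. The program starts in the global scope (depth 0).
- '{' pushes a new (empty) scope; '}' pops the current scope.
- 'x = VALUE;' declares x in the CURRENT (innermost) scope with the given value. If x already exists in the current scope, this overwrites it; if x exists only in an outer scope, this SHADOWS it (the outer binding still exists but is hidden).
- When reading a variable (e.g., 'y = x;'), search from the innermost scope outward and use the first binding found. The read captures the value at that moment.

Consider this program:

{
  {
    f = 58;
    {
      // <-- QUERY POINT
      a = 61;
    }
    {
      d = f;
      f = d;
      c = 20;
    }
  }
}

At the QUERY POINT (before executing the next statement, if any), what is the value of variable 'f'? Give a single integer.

Step 1: enter scope (depth=1)
Step 2: enter scope (depth=2)
Step 3: declare f=58 at depth 2
Step 4: enter scope (depth=3)
Visible at query point: f=58

Answer: 58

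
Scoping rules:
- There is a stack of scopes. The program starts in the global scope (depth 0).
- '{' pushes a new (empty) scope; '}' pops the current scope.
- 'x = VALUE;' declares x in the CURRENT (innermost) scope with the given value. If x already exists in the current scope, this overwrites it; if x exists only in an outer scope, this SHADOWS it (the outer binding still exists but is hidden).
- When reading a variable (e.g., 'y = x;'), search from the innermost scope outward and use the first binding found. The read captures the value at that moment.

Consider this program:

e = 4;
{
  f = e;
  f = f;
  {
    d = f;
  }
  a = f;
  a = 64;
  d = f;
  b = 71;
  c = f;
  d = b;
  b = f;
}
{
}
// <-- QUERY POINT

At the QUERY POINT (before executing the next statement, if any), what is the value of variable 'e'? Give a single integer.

Answer: 4

Derivation:
Step 1: declare e=4 at depth 0
Step 2: enter scope (depth=1)
Step 3: declare f=(read e)=4 at depth 1
Step 4: declare f=(read f)=4 at depth 1
Step 5: enter scope (depth=2)
Step 6: declare d=(read f)=4 at depth 2
Step 7: exit scope (depth=1)
Step 8: declare a=(read f)=4 at depth 1
Step 9: declare a=64 at depth 1
Step 10: declare d=(read f)=4 at depth 1
Step 11: declare b=71 at depth 1
Step 12: declare c=(read f)=4 at depth 1
Step 13: declare d=(read b)=71 at depth 1
Step 14: declare b=(read f)=4 at depth 1
Step 15: exit scope (depth=0)
Step 16: enter scope (depth=1)
Step 17: exit scope (depth=0)
Visible at query point: e=4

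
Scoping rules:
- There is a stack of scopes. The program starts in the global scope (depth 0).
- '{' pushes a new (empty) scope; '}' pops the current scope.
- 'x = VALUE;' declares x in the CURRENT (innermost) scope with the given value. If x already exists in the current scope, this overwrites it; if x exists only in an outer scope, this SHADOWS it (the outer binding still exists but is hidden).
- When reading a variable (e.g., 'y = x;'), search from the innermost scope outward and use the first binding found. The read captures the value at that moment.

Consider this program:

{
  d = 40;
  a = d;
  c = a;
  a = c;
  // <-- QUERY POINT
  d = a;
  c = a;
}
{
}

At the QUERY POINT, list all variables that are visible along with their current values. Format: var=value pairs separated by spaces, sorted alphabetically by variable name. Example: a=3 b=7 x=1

Answer: a=40 c=40 d=40

Derivation:
Step 1: enter scope (depth=1)
Step 2: declare d=40 at depth 1
Step 3: declare a=(read d)=40 at depth 1
Step 4: declare c=(read a)=40 at depth 1
Step 5: declare a=(read c)=40 at depth 1
Visible at query point: a=40 c=40 d=40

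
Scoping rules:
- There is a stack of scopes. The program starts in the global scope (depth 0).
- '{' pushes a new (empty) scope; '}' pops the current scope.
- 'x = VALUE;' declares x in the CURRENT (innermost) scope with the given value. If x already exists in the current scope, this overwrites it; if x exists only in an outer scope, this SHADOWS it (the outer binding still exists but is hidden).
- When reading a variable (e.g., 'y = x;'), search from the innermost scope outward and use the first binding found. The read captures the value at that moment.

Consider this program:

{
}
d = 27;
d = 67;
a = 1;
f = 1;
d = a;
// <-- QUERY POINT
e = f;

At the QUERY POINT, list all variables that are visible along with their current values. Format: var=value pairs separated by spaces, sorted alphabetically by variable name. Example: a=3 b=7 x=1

Answer: a=1 d=1 f=1

Derivation:
Step 1: enter scope (depth=1)
Step 2: exit scope (depth=0)
Step 3: declare d=27 at depth 0
Step 4: declare d=67 at depth 0
Step 5: declare a=1 at depth 0
Step 6: declare f=1 at depth 0
Step 7: declare d=(read a)=1 at depth 0
Visible at query point: a=1 d=1 f=1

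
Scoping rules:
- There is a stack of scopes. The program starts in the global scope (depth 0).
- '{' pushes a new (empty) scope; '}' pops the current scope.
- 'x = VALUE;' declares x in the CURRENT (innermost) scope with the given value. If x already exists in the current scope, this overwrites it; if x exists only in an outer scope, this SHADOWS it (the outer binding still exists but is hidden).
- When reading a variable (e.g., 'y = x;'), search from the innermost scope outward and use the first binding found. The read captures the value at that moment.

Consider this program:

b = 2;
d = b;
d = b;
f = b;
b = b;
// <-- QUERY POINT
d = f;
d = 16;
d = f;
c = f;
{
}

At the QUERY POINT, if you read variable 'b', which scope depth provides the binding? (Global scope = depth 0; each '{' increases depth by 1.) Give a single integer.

Answer: 0

Derivation:
Step 1: declare b=2 at depth 0
Step 2: declare d=(read b)=2 at depth 0
Step 3: declare d=(read b)=2 at depth 0
Step 4: declare f=(read b)=2 at depth 0
Step 5: declare b=(read b)=2 at depth 0
Visible at query point: b=2 d=2 f=2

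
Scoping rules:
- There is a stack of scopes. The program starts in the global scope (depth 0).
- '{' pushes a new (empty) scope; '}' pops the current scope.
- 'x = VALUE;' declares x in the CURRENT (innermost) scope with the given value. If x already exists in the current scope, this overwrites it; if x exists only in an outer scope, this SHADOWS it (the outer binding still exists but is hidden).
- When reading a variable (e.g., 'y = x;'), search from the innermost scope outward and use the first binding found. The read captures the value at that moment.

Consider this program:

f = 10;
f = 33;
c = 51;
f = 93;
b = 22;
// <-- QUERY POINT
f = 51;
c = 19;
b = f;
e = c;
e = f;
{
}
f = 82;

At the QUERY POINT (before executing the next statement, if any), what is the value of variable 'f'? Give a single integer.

Step 1: declare f=10 at depth 0
Step 2: declare f=33 at depth 0
Step 3: declare c=51 at depth 0
Step 4: declare f=93 at depth 0
Step 5: declare b=22 at depth 0
Visible at query point: b=22 c=51 f=93

Answer: 93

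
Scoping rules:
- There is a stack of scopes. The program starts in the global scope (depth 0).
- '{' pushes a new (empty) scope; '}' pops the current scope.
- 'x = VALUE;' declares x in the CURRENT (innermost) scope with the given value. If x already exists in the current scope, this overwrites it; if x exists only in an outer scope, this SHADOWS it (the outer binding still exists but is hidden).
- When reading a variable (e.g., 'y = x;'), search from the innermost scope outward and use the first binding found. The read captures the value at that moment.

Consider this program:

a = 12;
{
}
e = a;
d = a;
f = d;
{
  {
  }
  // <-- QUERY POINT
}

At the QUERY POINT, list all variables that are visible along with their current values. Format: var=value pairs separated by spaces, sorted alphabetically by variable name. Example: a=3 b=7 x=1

Step 1: declare a=12 at depth 0
Step 2: enter scope (depth=1)
Step 3: exit scope (depth=0)
Step 4: declare e=(read a)=12 at depth 0
Step 5: declare d=(read a)=12 at depth 0
Step 6: declare f=(read d)=12 at depth 0
Step 7: enter scope (depth=1)
Step 8: enter scope (depth=2)
Step 9: exit scope (depth=1)
Visible at query point: a=12 d=12 e=12 f=12

Answer: a=12 d=12 e=12 f=12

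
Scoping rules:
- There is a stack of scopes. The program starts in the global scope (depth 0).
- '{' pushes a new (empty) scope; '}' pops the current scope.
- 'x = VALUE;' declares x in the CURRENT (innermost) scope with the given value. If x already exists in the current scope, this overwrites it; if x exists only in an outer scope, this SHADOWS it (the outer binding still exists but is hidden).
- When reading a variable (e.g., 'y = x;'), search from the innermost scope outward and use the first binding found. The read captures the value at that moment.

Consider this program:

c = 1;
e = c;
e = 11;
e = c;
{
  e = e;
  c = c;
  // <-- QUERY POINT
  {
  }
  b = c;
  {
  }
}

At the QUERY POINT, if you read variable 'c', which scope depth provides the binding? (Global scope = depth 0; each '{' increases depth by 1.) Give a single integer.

Step 1: declare c=1 at depth 0
Step 2: declare e=(read c)=1 at depth 0
Step 3: declare e=11 at depth 0
Step 4: declare e=(read c)=1 at depth 0
Step 5: enter scope (depth=1)
Step 6: declare e=(read e)=1 at depth 1
Step 7: declare c=(read c)=1 at depth 1
Visible at query point: c=1 e=1

Answer: 1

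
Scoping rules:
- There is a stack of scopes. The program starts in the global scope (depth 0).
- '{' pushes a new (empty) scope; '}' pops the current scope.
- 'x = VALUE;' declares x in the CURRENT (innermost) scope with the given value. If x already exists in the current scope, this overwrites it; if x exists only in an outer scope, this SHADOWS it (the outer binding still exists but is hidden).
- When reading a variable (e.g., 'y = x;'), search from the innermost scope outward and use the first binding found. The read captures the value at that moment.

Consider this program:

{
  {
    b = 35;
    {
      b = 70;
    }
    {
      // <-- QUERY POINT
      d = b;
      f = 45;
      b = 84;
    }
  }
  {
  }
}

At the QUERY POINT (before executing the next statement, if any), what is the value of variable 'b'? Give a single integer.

Step 1: enter scope (depth=1)
Step 2: enter scope (depth=2)
Step 3: declare b=35 at depth 2
Step 4: enter scope (depth=3)
Step 5: declare b=70 at depth 3
Step 6: exit scope (depth=2)
Step 7: enter scope (depth=3)
Visible at query point: b=35

Answer: 35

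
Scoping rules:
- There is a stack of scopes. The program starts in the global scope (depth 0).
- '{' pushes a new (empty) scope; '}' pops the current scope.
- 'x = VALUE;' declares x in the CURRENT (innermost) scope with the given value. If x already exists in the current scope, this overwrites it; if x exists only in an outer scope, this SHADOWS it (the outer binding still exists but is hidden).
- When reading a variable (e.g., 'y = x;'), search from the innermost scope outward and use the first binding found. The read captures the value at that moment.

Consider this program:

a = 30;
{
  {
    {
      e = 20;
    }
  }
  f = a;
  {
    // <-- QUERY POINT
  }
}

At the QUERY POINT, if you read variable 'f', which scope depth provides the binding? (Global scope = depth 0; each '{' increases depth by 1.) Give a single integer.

Answer: 1

Derivation:
Step 1: declare a=30 at depth 0
Step 2: enter scope (depth=1)
Step 3: enter scope (depth=2)
Step 4: enter scope (depth=3)
Step 5: declare e=20 at depth 3
Step 6: exit scope (depth=2)
Step 7: exit scope (depth=1)
Step 8: declare f=(read a)=30 at depth 1
Step 9: enter scope (depth=2)
Visible at query point: a=30 f=30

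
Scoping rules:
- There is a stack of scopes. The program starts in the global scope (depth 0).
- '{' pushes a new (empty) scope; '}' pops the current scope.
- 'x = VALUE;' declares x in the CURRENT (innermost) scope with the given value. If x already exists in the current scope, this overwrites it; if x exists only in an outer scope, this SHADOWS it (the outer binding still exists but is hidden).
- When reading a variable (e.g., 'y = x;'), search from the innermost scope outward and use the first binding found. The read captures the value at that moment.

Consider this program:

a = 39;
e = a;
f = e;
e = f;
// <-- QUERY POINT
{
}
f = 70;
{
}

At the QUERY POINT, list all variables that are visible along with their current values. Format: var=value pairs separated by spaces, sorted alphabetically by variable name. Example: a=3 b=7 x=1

Step 1: declare a=39 at depth 0
Step 2: declare e=(read a)=39 at depth 0
Step 3: declare f=(read e)=39 at depth 0
Step 4: declare e=(read f)=39 at depth 0
Visible at query point: a=39 e=39 f=39

Answer: a=39 e=39 f=39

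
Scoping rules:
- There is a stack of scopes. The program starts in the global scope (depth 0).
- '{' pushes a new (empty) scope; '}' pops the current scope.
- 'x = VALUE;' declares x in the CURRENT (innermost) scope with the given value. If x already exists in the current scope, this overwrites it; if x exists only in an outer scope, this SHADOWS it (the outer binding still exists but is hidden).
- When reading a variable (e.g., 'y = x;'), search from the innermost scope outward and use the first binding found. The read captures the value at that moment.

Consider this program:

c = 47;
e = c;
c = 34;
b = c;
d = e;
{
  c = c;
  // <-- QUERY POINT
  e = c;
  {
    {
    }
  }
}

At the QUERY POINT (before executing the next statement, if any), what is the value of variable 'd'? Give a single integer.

Step 1: declare c=47 at depth 0
Step 2: declare e=(read c)=47 at depth 0
Step 3: declare c=34 at depth 0
Step 4: declare b=(read c)=34 at depth 0
Step 5: declare d=(read e)=47 at depth 0
Step 6: enter scope (depth=1)
Step 7: declare c=(read c)=34 at depth 1
Visible at query point: b=34 c=34 d=47 e=47

Answer: 47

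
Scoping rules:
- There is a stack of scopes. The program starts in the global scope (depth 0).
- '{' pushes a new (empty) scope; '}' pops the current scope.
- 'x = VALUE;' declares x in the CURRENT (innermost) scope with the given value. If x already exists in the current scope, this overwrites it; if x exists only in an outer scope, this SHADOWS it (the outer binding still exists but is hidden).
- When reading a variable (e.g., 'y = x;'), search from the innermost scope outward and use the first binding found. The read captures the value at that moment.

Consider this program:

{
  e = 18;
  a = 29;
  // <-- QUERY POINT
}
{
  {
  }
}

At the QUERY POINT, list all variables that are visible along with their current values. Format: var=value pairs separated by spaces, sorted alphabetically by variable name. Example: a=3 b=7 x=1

Step 1: enter scope (depth=1)
Step 2: declare e=18 at depth 1
Step 3: declare a=29 at depth 1
Visible at query point: a=29 e=18

Answer: a=29 e=18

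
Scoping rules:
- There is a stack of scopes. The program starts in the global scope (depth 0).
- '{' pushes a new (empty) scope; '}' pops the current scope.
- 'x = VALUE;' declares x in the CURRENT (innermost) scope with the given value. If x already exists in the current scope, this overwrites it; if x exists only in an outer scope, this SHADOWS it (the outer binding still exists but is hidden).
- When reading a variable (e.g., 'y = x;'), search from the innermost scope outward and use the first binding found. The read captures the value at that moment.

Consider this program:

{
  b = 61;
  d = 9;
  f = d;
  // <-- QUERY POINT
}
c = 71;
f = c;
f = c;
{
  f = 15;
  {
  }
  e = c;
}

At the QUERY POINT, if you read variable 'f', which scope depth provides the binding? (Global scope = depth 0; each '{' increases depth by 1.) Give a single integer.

Step 1: enter scope (depth=1)
Step 2: declare b=61 at depth 1
Step 3: declare d=9 at depth 1
Step 4: declare f=(read d)=9 at depth 1
Visible at query point: b=61 d=9 f=9

Answer: 1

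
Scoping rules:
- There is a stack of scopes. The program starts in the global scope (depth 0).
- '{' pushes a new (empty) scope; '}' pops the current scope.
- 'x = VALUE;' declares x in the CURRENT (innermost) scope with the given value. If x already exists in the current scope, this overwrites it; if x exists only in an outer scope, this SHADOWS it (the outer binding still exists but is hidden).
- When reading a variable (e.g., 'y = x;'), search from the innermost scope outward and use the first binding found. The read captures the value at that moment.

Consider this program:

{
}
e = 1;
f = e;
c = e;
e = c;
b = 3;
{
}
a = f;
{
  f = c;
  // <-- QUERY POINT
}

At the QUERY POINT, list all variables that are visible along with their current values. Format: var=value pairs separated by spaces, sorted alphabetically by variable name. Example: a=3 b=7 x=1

Step 1: enter scope (depth=1)
Step 2: exit scope (depth=0)
Step 3: declare e=1 at depth 0
Step 4: declare f=(read e)=1 at depth 0
Step 5: declare c=(read e)=1 at depth 0
Step 6: declare e=(read c)=1 at depth 0
Step 7: declare b=3 at depth 0
Step 8: enter scope (depth=1)
Step 9: exit scope (depth=0)
Step 10: declare a=(read f)=1 at depth 0
Step 11: enter scope (depth=1)
Step 12: declare f=(read c)=1 at depth 1
Visible at query point: a=1 b=3 c=1 e=1 f=1

Answer: a=1 b=3 c=1 e=1 f=1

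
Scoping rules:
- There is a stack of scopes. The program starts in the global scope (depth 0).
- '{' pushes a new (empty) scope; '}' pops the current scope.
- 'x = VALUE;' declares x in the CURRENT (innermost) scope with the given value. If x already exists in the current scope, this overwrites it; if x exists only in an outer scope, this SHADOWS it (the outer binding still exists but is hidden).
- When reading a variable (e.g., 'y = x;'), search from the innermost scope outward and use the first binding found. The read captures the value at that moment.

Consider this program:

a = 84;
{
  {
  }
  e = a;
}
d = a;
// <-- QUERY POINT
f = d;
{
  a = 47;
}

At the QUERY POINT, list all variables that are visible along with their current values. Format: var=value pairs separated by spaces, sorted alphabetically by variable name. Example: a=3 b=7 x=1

Step 1: declare a=84 at depth 0
Step 2: enter scope (depth=1)
Step 3: enter scope (depth=2)
Step 4: exit scope (depth=1)
Step 5: declare e=(read a)=84 at depth 1
Step 6: exit scope (depth=0)
Step 7: declare d=(read a)=84 at depth 0
Visible at query point: a=84 d=84

Answer: a=84 d=84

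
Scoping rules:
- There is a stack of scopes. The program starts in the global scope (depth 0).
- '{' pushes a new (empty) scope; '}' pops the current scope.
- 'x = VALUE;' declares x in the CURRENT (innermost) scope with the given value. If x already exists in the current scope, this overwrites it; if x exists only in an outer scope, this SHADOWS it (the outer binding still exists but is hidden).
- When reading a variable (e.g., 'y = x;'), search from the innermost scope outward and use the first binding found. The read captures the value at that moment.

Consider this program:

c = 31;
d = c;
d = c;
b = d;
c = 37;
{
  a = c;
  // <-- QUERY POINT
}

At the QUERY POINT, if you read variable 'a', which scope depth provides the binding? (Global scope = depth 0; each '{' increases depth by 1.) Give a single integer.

Step 1: declare c=31 at depth 0
Step 2: declare d=(read c)=31 at depth 0
Step 3: declare d=(read c)=31 at depth 0
Step 4: declare b=(read d)=31 at depth 0
Step 5: declare c=37 at depth 0
Step 6: enter scope (depth=1)
Step 7: declare a=(read c)=37 at depth 1
Visible at query point: a=37 b=31 c=37 d=31

Answer: 1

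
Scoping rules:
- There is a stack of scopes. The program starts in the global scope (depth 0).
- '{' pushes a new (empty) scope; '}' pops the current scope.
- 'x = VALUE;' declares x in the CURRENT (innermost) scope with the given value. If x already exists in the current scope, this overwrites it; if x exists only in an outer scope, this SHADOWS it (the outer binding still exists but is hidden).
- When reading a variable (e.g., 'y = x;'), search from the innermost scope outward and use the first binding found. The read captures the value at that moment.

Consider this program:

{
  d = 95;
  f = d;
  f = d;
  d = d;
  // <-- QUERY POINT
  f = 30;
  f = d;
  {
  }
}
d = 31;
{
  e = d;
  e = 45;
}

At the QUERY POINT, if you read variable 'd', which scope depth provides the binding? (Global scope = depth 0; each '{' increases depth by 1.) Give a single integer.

Answer: 1

Derivation:
Step 1: enter scope (depth=1)
Step 2: declare d=95 at depth 1
Step 3: declare f=(read d)=95 at depth 1
Step 4: declare f=(read d)=95 at depth 1
Step 5: declare d=(read d)=95 at depth 1
Visible at query point: d=95 f=95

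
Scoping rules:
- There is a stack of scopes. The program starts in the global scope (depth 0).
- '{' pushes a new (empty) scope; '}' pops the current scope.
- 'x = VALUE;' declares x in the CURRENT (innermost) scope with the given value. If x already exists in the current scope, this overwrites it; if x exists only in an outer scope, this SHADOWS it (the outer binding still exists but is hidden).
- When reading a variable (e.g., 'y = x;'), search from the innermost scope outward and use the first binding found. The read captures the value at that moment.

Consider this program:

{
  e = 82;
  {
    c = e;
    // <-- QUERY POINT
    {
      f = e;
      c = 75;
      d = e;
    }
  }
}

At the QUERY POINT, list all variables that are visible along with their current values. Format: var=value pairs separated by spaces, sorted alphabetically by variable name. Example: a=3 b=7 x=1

Step 1: enter scope (depth=1)
Step 2: declare e=82 at depth 1
Step 3: enter scope (depth=2)
Step 4: declare c=(read e)=82 at depth 2
Visible at query point: c=82 e=82

Answer: c=82 e=82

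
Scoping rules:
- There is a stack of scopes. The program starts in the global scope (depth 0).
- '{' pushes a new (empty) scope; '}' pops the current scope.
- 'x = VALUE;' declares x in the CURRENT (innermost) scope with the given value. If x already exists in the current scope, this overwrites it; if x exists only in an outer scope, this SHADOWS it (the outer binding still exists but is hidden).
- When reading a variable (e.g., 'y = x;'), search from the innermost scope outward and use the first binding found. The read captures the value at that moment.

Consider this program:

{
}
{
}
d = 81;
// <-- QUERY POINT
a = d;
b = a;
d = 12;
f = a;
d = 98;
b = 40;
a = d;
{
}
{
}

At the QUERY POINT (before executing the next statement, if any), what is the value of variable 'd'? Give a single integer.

Answer: 81

Derivation:
Step 1: enter scope (depth=1)
Step 2: exit scope (depth=0)
Step 3: enter scope (depth=1)
Step 4: exit scope (depth=0)
Step 5: declare d=81 at depth 0
Visible at query point: d=81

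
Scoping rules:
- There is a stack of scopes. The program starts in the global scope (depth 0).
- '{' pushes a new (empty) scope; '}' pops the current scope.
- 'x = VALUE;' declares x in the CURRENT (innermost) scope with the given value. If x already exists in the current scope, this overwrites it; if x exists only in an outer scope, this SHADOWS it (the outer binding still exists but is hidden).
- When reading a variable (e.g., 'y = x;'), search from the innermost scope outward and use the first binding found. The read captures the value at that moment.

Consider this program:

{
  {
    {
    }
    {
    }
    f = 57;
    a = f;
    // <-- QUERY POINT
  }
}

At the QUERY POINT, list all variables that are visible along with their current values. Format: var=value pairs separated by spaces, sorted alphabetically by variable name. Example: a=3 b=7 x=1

Answer: a=57 f=57

Derivation:
Step 1: enter scope (depth=1)
Step 2: enter scope (depth=2)
Step 3: enter scope (depth=3)
Step 4: exit scope (depth=2)
Step 5: enter scope (depth=3)
Step 6: exit scope (depth=2)
Step 7: declare f=57 at depth 2
Step 8: declare a=(read f)=57 at depth 2
Visible at query point: a=57 f=57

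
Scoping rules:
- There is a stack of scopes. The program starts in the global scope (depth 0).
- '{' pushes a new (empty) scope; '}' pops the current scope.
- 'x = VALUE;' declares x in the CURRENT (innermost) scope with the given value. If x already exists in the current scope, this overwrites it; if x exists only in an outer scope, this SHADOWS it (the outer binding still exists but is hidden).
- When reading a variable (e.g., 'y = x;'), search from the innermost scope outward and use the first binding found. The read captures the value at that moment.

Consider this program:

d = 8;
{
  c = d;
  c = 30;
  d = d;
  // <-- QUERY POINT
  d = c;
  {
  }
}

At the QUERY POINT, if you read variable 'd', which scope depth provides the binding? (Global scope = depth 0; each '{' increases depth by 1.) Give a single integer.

Step 1: declare d=8 at depth 0
Step 2: enter scope (depth=1)
Step 3: declare c=(read d)=8 at depth 1
Step 4: declare c=30 at depth 1
Step 5: declare d=(read d)=8 at depth 1
Visible at query point: c=30 d=8

Answer: 1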